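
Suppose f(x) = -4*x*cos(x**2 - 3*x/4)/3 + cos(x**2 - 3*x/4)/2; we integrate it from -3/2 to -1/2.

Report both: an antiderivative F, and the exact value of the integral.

f matches the chain-rule pattern g'(h)*h' with inner function h(x) = x**2 - 3*x/4; substituting u = h(x) collapses the integral.
F(x) = -2*sin(x**2 - 3*x/4)/3 is an antiderivative of f.
Check: d/dx[-2*sin(x**2 - 3*x/4)/3] = -4*x*cos(x**2 - 3*x/4)/3 + cos(x**2 - 3*x/4)/2 = f(x).
F(-1/2) = -2*sin(5/8)/3; F(-3/2) = -2*sin(27/8)/3.
Integral = F(-1/2) - F(-3/2) = -2*sin(5/8)/3 + 2*sin(27/8)/3.

Antiderivative: F(x) = -2*sin(x**2 - 3*x/4)/3; value = -2*sin(5/8)/3 + 2*sin(27/8)/3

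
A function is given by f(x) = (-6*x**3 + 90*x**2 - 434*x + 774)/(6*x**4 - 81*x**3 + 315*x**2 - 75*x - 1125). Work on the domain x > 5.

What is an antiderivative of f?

An antiderivative is F(x) = -log(2*x + 3) - 4/(3*x**2 - 30*x + 75).

Check any antiderivative F(x) by computing F'(x) and comparing it with f(x).
Check: d/dx[-log(2*x + 3) - 4/(3*x**2 - 30*x + 75)] = (-6*x**3 + 90*x**2 - 434*x + 774)/(6*x**4 - 81*x**3 + 315*x**2 - 75*x - 1125) = f(x).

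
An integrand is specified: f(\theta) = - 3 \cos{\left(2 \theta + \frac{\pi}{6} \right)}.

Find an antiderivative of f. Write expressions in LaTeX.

For F(\theta) to be correct the identity F'(\theta) - f(\theta) = 0 must hold.
Check: d/d\theta[- \frac{3 \sin{\left(2 \theta + \frac{\pi}{6} \right)}}{2}] = - 3 \cos{\left(2 \theta + \frac{\pi}{6} \right)} = f(\theta).

An antiderivative is F(\theta) = - \frac{3 \sin{\left(2 \theta + \frac{\pi}{6} \right)}}{2}.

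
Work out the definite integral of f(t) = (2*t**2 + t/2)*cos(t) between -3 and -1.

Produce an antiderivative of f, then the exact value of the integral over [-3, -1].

Antiderivative: F(t) = 2*t**2*sin(t) + t*sin(t)/2 + 4*t*cos(t) - 4*sin(t) + cos(t)/2; value = 23*cos(3)/2 - 7*cos(1)/2 + 25*sin(3)/2 + 5*sin(1)/2

For F(t) to be correct the identity F'(t) - f(t) = 0 must hold.
F(t) = 2*t**2*sin(t) + t*sin(t)/2 + 4*t*cos(t) - 4*sin(t) + cos(t)/2 is an antiderivative of f.
Check: d/dt[2*t**2*sin(t) + t*sin(t)/2 + 4*t*cos(t) - 4*sin(t) + cos(t)/2] = 2*t**2*cos(t) + t*cos(t)/2, which equals f(t).
F(-1) = -7*cos(1)/2 + 5*sin(1)/2; F(-3) = -25*sin(3)/2 - 23*cos(3)/2.
Integral = F(-1) - F(-3) = 23*cos(3)/2 - 7*cos(1)/2 + 25*sin(3)/2 + 5*sin(1)/2.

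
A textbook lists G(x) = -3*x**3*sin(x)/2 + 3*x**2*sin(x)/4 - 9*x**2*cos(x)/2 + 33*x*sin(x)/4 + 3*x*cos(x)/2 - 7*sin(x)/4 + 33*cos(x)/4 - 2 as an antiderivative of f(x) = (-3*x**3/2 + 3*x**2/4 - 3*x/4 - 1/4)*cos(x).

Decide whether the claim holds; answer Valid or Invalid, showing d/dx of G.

d/dx[G] = -3*x**3*cos(x)/2 + 3*x**2*cos(x)/4 - 3*x*cos(x)/4 - cos(x)/4
This equals f(x) exactly, so the claim holds.

Valid. The derivative of G reproduces f.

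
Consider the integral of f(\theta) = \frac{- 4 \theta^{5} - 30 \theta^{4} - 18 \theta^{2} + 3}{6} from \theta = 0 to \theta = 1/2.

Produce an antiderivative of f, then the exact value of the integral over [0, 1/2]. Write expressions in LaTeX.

For F(\theta) to be correct the identity F'(\theta) - f(\theta) = 0 must hold.
F(\theta) = - \frac{\theta^{6}}{9} - \theta^{5} - \theta^{3} + \frac{\theta}{2} is an antiderivative of f.
Check: d/d\theta[- \frac{\theta^{6}}{9} - \theta^{5} - \theta^{3} + \frac{\theta}{2}] = - \frac{2 \theta^{5}}{3} - 5 \theta^{4} - 3 \theta^{2} + \frac{1}{2}, which equals f(\theta).
F(1/2) = \frac{53}{576}; F(0) = 0.
Integral = F(1/2) - F(0) = \frac{53}{576}.

Antiderivative: F(\theta) = - \frac{\theta^{6}}{9} - \theta^{5} - \theta^{3} + \frac{\theta}{2}; value = \frac{53}{576}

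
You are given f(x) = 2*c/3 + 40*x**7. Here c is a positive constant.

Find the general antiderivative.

Check any antiderivative F(x) by computing F'(x) and comparing it with f(x).
Check: d/dx[2*c*x/3 + 5*x**8] = 2*c/3 + 40*x**7 = f(x).

F(x) = 2*c*x/3 + 5*x**8 + C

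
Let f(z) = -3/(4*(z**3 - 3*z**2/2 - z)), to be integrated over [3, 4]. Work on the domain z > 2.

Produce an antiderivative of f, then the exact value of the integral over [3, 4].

The denominator factors as 2*z*(z - 2)*(2*z + 1); partial fractions split f into directly integrable pieces: -6/(5*(2*z + 1)) - 3/(20*(z - 2)) + 3/(4*z).
F(z) = 3*log(z)/4 - 3*log(z - 2)/20 - 3*log(z + 1/2)/5 is an antiderivative of f.
Check: d/dz[3*log(z)/4 - 3*log(z - 2)/20 - 3*log(z + 1/2)/5] = -3/(4*z**3 - 6*z**2 - 4*z), which equals f(z).
F(4) = -3*log(9/2)/5 - 3*log(2)/20 + 3*log(4)/4; F(3) = -3*log(7/2)/5 + 3*log(3)/4.
Integral = F(4) - F(3) = -3*log(9/2)/5 - 3*log(3)/4 - 3*log(2)/20 + 3*log(7/2)/5 + 3*log(4)/4.

Antiderivative: F(z) = 3*log(z)/4 - 3*log(z - 2)/20 - 3*log(z + 1/2)/5; value = -3*log(9/2)/5 - 3*log(3)/4 - 3*log(2)/20 + 3*log(7/2)/5 + 3*log(4)/4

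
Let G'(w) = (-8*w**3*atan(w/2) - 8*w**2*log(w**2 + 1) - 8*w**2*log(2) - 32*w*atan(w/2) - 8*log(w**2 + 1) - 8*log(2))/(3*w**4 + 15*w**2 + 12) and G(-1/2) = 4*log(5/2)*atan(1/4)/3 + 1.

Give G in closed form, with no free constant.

Recognize the product-rule pattern: G'(w) = u'v + uv' with u = -4*atan(w/2)/3, v = log(2*w**2 + 2), so integration by parts undoes it.
A general antiderivative is -4*log(2*w**2 + 2)*atan(w/2)/3 + C.
The condition gives C = 4*log(5/2)*atan(1/4)/3 + 1 - (4*log(5/2)*atan(1/4)/3) = 1.
So G(w) = -(4*log(2*w**2 + 2)*atan(w/2) - 3)/3.
Check: d/dw[-(4*log(2*w**2 + 2)*atan(w/2) - 3)/3] = (-8*w**3*atan(w/2) - 8*w**2*log(w**2 + 1) - 8*w**2*log(2) - 32*w*atan(w/2) - 8*log(w**2 + 1) - 8*log(2))/(3*w**4 + 15*w**2 + 12) = G'(w).

G(w) = -(4*log(2*w**2 + 2)*atan(w/2) - 3)/3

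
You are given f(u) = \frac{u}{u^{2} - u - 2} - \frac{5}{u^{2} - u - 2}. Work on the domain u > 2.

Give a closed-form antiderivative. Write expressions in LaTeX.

An antiderivative is F(u) = - \log{\left(u - 2 \right)} + 2 \log{\left(u + 1 \right)}.

The denominator factors as \left(u - 2\right) \left(u + 1\right); partial fractions split f into directly integrable pieces: \frac{2}{u + 1} - \frac{1}{u - 2}.
Check: d/du[- \log{\left(u - 2 \right)} + 2 \log{\left(u + 1 \right)}] = \frac{u - 5}{u^{2} - u - 2}, which equals f(u).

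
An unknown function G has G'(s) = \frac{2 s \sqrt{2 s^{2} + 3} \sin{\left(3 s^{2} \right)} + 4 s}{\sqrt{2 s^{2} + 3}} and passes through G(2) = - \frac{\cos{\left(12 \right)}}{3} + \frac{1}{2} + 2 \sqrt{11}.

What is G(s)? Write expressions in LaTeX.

G(s) = \frac{12 \sqrt{2 s^{2} + 3} - 2 \cos{\left(3 s^{2} \right)} + 3}{6}

Any candidate G(s) must reproduce the stated G'(s) exactly.
A general antiderivative is 2 \sqrt{2 s^{2} + 3} - \frac{\cos{\left(3 s^{2} \right)}}{3} + C.
The condition gives C = - \frac{\cos{\left(12 \right)}}{3} + \frac{1}{2} + 2 \sqrt{11} - (- \frac{\cos{\left(12 \right)}}{3} + 2 \sqrt{11}) = \frac{1}{2}.
So G(s) = \frac{12 \sqrt{2 s^{2} + 3} - 2 \cos{\left(3 s^{2} \right)} + 3}{6}.
Check: d/ds[\frac{12 \sqrt{2 s^{2} + 3} - 2 \cos{\left(3 s^{2} \right)} + 3}{6}] = \frac{2 s \sqrt{2 s^{2} + 3} \sin{\left(3 s^{2} \right)} + 4 s}{\sqrt{2 s^{2} + 3}} = G'(s).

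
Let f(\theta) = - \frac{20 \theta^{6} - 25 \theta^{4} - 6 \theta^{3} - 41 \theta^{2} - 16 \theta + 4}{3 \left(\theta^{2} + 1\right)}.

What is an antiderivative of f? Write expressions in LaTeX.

Since d/d\theta undoes antidifferentiation here, F'(\theta) = f(\theta) is required of F(\theta).
Check: d/d\theta[- \frac{4 \theta^{5}}{3} + 5 \theta^{3} + \theta^{2} - \frac{4 \theta}{3} + \frac{5 \log{\left(\theta^{2} + 1 \right)}}{3}] = \frac{- 20 \theta^{6} + 25 \theta^{4} + 6 \theta^{3} + 41 \theta^{2} + 16 \theta - 4}{3 \theta^{2} + 3}, which equals f(\theta).

An antiderivative is F(\theta) = - \frac{4 \theta^{5}}{3} + 5 \theta^{3} + \theta^{2} - \frac{4 \theta}{3} + \frac{5 \log{\left(\theta^{2} + 1 \right)}}{3}.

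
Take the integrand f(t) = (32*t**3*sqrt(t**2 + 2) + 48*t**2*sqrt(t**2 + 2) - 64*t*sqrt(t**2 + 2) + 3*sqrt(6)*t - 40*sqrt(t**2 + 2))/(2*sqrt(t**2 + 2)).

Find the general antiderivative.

F(t) = sqrt(2)*(4*sqrt(2)*t**4 + 8*sqrt(2)*t**3 - 16*sqrt(2)*t**2 - 20*sqrt(2)*t + 3*sqrt(3)*sqrt(t**2 + 2) + 25*sqrt(2))/2 + C

Any candidate F(t) must reproduce f(t) exactly when differentiated.
Check: d/dt[sqrt(2)*(4*sqrt(2)*t**4 + 8*sqrt(2)*t**3 - 16*sqrt(2)*t**2 - 20*sqrt(2)*t + 3*sqrt(3)*sqrt(t**2 + 2) + 25*sqrt(2))/2] = (32*t**3*sqrt(t**2 + 2) + 48*t**2*sqrt(t**2 + 2) - 64*t*sqrt(t**2 + 2) + 3*sqrt(6)*t - 40*sqrt(t**2 + 2))/(2*sqrt(t**2 + 2)) = f(t).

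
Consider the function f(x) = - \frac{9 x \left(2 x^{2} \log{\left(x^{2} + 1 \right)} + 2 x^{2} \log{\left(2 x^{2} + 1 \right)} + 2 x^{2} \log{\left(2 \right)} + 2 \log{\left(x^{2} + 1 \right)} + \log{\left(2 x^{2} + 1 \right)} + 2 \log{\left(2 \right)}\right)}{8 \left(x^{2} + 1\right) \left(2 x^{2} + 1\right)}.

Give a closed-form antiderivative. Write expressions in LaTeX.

An antiderivative is F(x) = - \frac{9 \log{\left(x^{2} + 1 \right)} \log{\left(2 x^{2} + 1 \right)}}{16} - \frac{9 \log{\left(2 \right)} \log{\left(2 x^{2} + 1 \right)}}{16}.

f has the shape u'v + uv' for u = - \frac{9 \log{\left(2 x^{2} + 1 \right)}}{16} and v = \log{\left(2 x^{2} + 2 \right)} — it is the derivative of the product u*v.
Check: d/dx[- \frac{9 \log{\left(x^{2} + 1 \right)} \log{\left(2 x^{2} + 1 \right)}}{16} - \frac{9 \log{\left(2 \right)} \log{\left(2 x^{2} + 1 \right)}}{16}] = \frac{- 18 x^{3} \log{\left(x^{2} + 1 \right)} - 18 x^{3} \log{\left(2 x^{2} + 1 \right)} - 18 x^{3} \log{\left(2 \right)} - 18 x \log{\left(x^{2} + 1 \right)} - 9 x \log{\left(2 x^{2} + 1 \right)} - 18 x \log{\left(2 \right)}}{16 x^{4} + 24 x^{2} + 8}, which equals f(x).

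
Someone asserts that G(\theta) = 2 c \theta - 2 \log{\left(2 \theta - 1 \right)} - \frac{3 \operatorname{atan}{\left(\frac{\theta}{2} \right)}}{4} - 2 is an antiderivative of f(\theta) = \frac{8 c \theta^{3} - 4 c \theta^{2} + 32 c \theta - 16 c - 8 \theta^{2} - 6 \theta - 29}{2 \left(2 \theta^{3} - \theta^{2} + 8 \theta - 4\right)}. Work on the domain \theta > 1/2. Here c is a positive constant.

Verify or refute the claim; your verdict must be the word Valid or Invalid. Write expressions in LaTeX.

d/d\theta[G] = \frac{8 c \theta^{3} - 4 c \theta^{2} + 32 c \theta - 16 c - 8 \theta^{2} - 6 \theta - 29}{4 \theta^{3} - 2 \theta^{2} + 16 \theta - 8}
This equals f(\theta) exactly, so the claim holds.

Valid - the claim checks out under differentiation.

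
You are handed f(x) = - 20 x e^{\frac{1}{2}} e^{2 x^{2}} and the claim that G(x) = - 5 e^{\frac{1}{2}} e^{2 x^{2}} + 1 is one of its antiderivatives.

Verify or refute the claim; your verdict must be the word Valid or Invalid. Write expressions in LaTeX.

Valid - differentiating G returns exactly f.

d/dx[G] = - 20 x e^{\frac{1}{2}} e^{2 x^{2}}
This equals f(x) exactly, so the claim holds.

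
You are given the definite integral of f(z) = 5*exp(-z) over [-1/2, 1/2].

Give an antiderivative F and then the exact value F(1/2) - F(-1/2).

Antiderivative: F(z) = -5*exp(-z); value = -5*exp(-1/2) + 5*exp(1/2)

Since d/dz undoes antidifferentiation here, F'(z) = f(z) is required of F(z).
F(z) = -5*exp(-z) is an antiderivative of f.
Check: d/dz[-5*exp(-z)] = 5*exp(-z) = f(z).
F(1/2) = -5*exp(-1/2); F(-1/2) = -5*exp(1/2).
Integral = F(1/2) - F(-1/2) = -5*exp(-1/2) + 5*exp(1/2).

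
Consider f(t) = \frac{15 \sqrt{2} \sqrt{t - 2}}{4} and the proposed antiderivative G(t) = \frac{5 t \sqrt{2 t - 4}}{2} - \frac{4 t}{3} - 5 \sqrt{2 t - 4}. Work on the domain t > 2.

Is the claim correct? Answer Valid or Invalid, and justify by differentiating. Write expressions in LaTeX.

d/dt[G] = \frac{45 \sqrt{2} t - 16 \sqrt{t - 2} - 90 \sqrt{2}}{12 \sqrt{t - 2}}
d/dt[G] - f(t) = - \frac{4}{3} != 0.

Invalid: d/dt[G] - f = - \frac{4}{3}, which is not 0.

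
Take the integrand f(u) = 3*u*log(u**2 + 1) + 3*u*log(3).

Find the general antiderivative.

Integrate term by term and add the pieces.
Check: d/du[3*u**2*log(u**2 + 1)/2 - 3*u**2/2 + 3*u**2*log(3)/2 + 3*log(u**2 + 1)/2] = 3*u*log(u**2 + 1) + 3*u*log(3) = f(u).

F(u) = 3*u**2*log(u**2 + 1)/2 - 3*u**2/2 + 3*u**2*log(3)/2 + 3*log(u**2 + 1)/2 + C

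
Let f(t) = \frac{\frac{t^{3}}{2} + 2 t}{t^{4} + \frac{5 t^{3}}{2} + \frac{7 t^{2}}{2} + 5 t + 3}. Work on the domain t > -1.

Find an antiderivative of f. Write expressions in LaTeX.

An antiderivative is F(t) = - \frac{5 \log{\left(t + 1 \right)}}{3} + \frac{75 \log{\left(t + \frac{3}{2} \right)}}{34} - \frac{\log{\left(t^{2} + 2 \right)}}{51} + \frac{10 \sqrt{2} \operatorname{atan}{\left(\frac{\sqrt{2} t}{2} \right)}}{51}.

Factor the denominator (\left(t + 1\right) \left(2 t + 3\right) \left(t^{2} + 2\right)) and decompose: f = - \frac{2 \left(t - 10\right)}{51 \left(t^{2} + 2\right)} + \frac{75}{17 \left(2 t + 3\right)} - \frac{5}{3 \left(t + 1\right)}; each piece integrates to a log, atan, or power term.
Check: d/dt[- \frac{5 \log{\left(t + 1 \right)}}{3} + \frac{75 \log{\left(t + \frac{3}{2} \right)}}{34} - \frac{\log{\left(t^{2} + 2 \right)}}{51} + \frac{10 \sqrt{2} \operatorname{atan}{\left(\frac{\sqrt{2} t}{2} \right)}}{51}] = \frac{t^{3} + 4 t}{2 t^{4} + 5 t^{3} + 7 t^{2} + 10 t + 6}, which equals f(t).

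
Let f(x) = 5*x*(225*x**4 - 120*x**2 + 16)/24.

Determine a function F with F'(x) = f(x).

f matches the chain-rule pattern g'(h)*h' with inner function h(x) = 2/3 - 5*x**2/2; substituting u = h(x) collapses the integral.
Check: d/dx[125*x**6/16 - 25*x**4/4 + 5*x**2/3] = 375*x**5/8 - 25*x**3 + 10*x/3, which equals f(x).

An antiderivative is F(x) = 125*x**6/16 - 25*x**4/4 + 5*x**2/3.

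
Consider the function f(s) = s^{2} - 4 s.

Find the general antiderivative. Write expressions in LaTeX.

F(s) = \frac{s^{2} \left(s - 6\right)}{3} + C

The integrand splits into summands that can be handled one at a time.
Check: d/ds[\frac{s^{2} \left(s - 6\right)}{3}] = s^{2} - 4 s = f(s).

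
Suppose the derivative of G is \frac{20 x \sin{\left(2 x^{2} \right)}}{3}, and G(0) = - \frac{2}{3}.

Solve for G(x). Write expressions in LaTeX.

G(x) = 1 - \frac{5 \cos{\left(2 x^{2} \right)}}{3}

G'(x) matches the chain-rule pattern g'(h)*h' with inner function h(x) = 2 x^{2}; substituting u = h(x) collapses the integral.
A general antiderivative is - \frac{5 \cos{\left(2 x^{2} \right)}}{3} + C.
The condition gives C = - \frac{2}{3} - (- \frac{5}{3}) = 1.
So G(x) = 1 - \frac{5 \cos{\left(2 x^{2} \right)}}{3}.
Check: d/dx[1 - \frac{5 \cos{\left(2 x^{2} \right)}}{3}] = \frac{20 x \sin{\left(2 x^{2} \right)}}{3} = G'(x).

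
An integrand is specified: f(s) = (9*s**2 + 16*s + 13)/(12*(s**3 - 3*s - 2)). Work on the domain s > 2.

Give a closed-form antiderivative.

A candidate is checked by its d/ds: the result must match f(s).
Check: d/ds[3*log(s - 2)/4 + 1/(3*(2*s + 2))] = (9*s**2 + 16*s + 13)/(12*s**3 - 36*s - 24), which equals f(s).

An antiderivative is F(s) = 3*log(s - 2)/4 + 1/(3*(2*s + 2)).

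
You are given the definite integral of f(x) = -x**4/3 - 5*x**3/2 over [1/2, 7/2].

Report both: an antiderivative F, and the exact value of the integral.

Antiderivative: F(x) = x**4*(-8*x - 75)/120; value = -10301/80

The integrand splits into summands that can be handled one at a time.
F(x) = x**4*(-8*x - 75)/120 is an antiderivative of f.
Check: d/dx[x**4*(-8*x - 75)/120] = -x**4/3 - 5*x**3/2 = f(x).
F(7/2) = -247303/1920; F(1/2) = -79/1920.
Integral = F(7/2) - F(1/2) = -10301/80.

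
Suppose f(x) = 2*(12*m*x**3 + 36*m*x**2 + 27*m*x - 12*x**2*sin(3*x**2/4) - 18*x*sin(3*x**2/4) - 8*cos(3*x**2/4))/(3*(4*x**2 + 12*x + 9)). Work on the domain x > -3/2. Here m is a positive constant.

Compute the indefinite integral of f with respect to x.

Recover f(x) by differentiating a candidate F(x); any mismatch rules it out.
Check: d/dx[(3*m*x**2*(2*x + 3) + 8*cos(3*x**2/4))/(3*(2*x + 3))] = (24*m*x**3 + 72*m*x**2 + 54*m*x - 24*x**2*sin(3*x**2/4) - 36*x*sin(3*x**2/4) - 16*cos(3*x**2/4))/(12*x**2 + 36*x + 27), which equals f(x).

F(x) = (3*m*x**2*(2*x + 3) + 8*cos(3*x**2/4))/(3*(2*x + 3)) + C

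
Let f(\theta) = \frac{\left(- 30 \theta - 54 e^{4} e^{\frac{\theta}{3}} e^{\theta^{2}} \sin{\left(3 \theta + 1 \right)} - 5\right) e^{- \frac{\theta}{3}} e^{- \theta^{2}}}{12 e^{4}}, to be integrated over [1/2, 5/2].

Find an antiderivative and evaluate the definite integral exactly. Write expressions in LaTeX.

Antiderivative: F(\theta) = \frac{5 e^{- \theta^{2} - \frac{\theta}{3} - 4} + 6 \cos{\left(3 \theta + 1 \right)}}{4}; value = \frac{3 \cos{\left(\frac{17}{2} \right)}}{2} - \frac{5}{4 e^{\frac{53}{12}}} + \frac{5}{4 e^{\frac{133}{12}}} - \frac{3 \cos{\left(\frac{5}{2} \right)}}{2}

An antiderivative F(\theta) passes only if d/d\theta[F] lands on f(\theta) exactly.
F(\theta) = \frac{5 e^{- \theta^{2} - \frac{\theta}{3} - 4} + 6 \cos{\left(3 \theta + 1 \right)}}{4} is an antiderivative of f.
Check: d/d\theta[\frac{5 e^{- \theta^{2} - \frac{\theta}{3} - 4} + 6 \cos{\left(3 \theta + 1 \right)}}{4}] = \frac{\left(- 30 \theta - 54 e^{4} e^{\frac{\theta}{3}} e^{\theta^{2}} \sin{\left(3 \theta + 1 \right)} - 5\right) e^{- \frac{\theta}{3}} e^{- \theta^{2}}}{12 e^{4}} = f(\theta).
F(5/2) = \frac{3 \cos{\left(\frac{17}{2} \right)}}{2} + \frac{5}{4 e^{\frac{133}{12}}}; F(1/2) = \frac{3 \cos{\left(\frac{5}{2} \right)}}{2} + \frac{5}{4 e^{\frac{53}{12}}}.
Integral = F(5/2) - F(1/2) = \frac{3 \cos{\left(\frac{17}{2} \right)}}{2} - \frac{5}{4 e^{\frac{53}{12}}} + \frac{5}{4 e^{\frac{133}{12}}} - \frac{3 \cos{\left(\frac{5}{2} \right)}}{2}.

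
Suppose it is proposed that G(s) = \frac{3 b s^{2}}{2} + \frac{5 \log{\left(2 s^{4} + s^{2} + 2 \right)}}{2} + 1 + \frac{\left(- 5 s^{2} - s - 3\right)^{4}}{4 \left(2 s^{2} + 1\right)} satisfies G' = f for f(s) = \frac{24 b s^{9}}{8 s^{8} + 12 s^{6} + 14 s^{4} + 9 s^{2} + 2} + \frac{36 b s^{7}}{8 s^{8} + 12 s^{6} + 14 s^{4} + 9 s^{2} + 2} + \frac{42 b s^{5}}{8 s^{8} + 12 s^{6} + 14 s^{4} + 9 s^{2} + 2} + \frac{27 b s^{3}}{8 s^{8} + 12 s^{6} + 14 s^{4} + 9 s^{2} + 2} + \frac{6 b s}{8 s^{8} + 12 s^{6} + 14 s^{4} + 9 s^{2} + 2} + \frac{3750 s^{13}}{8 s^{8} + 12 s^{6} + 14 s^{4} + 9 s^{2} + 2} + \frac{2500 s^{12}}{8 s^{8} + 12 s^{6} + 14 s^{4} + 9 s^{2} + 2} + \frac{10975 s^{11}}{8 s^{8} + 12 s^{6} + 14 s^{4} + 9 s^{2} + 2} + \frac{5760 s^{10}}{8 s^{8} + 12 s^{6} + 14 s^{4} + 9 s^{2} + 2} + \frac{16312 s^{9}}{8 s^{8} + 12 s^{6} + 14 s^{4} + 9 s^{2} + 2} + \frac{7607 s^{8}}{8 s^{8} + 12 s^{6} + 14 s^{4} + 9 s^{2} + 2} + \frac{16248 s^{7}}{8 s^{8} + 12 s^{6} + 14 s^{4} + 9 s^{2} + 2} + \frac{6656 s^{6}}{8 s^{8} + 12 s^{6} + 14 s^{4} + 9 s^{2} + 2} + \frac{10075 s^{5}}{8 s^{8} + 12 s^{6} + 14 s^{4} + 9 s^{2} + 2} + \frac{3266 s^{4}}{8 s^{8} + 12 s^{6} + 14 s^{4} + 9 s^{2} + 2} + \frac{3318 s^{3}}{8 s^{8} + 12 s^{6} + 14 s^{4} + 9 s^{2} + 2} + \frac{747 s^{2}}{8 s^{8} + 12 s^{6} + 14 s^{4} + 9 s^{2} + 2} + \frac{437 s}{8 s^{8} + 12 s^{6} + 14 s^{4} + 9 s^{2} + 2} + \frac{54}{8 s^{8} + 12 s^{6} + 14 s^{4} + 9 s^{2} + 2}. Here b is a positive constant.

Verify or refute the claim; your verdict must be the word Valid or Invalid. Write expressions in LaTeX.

Valid - differentiating G returns exactly f.

d/ds[G] = \frac{24 b s^{9} + 36 b s^{7} + 42 b s^{5} + 27 b s^{3} + 6 b s + 3750 s^{13} + 2500 s^{12} + 10975 s^{11} + 5760 s^{10} + 16312 s^{9} + 7607 s^{8} + 16248 s^{7} + 6656 s^{6} + 10075 s^{5} + 3266 s^{4} + 3318 s^{3} + 747 s^{2} + 437 s + 54}{8 s^{8} + 12 s^{6} + 14 s^{4} + 9 s^{2} + 2}
This equals f(s) exactly, so the claim holds.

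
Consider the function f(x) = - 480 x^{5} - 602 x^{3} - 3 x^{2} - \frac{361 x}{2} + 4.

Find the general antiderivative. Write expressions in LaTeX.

Integrate term by term and add the pieces.
Check: d/dx[- \frac{2560 x^{6} + 4816 x^{4} + 32 x^{3} + 2888 x^{2} - 128 x + 881}{32}] = - 480 x^{5} - 602 x^{3} - 3 x^{2} - \frac{361 x}{2} + 4 = f(x).

F(x) = - \frac{2560 x^{6} + 4816 x^{4} + 32 x^{3} + 2888 x^{2} - 128 x + 881}{32} + C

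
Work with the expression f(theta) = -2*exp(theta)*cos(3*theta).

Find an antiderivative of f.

An antiderivative is F(theta) = -(3*sin(3*theta) + cos(3*theta))*exp(theta)/5.

For F(theta) to be correct the identity F'(theta) - f(theta) = 0 must hold.
Check: d/dtheta[-(3*sin(3*theta) + cos(3*theta))*exp(theta)/5] = -2*exp(theta)*cos(3*theta) = f(theta).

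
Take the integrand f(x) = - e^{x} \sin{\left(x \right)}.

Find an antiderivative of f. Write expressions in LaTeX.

An antiderivative is F(x) = - \frac{e^{x} \sin{\left(x \right)}}{2} + \frac{e^{x} \cos{\left(x \right)}}{2}.

An antiderivative F(x) passes only if d/dx[F] lands on f(x) exactly.
Check: d/dx[- \frac{e^{x} \sin{\left(x \right)}}{2} + \frac{e^{x} \cos{\left(x \right)}}{2}] = - e^{x} \sin{\left(x \right)} = f(x).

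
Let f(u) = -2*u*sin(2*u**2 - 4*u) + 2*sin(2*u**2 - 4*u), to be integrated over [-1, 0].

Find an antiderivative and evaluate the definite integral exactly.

Antiderivative: F(u) = cos(2*u**2 - 4*u)/2; value = 1/2 - cos(6)/2

f matches the chain-rule pattern g'(h)*h' with inner function h(u) = 2*u**2 - 4*u; substituting w = h(u) collapses the integral.
F(u) = cos(2*u**2 - 4*u)/2 is an antiderivative of f.
Check: d/du[cos(2*u**2 - 4*u)/2] = -2*u*sin(2*u**2 - 4*u) + 2*sin(2*u**2 - 4*u) = f(u).
F(0) = 1/2; F(-1) = cos(6)/2.
Integral = F(0) - F(-1) = 1/2 - cos(6)/2.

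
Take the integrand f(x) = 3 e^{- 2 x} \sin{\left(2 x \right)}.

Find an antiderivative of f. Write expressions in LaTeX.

Recover f(x) by differentiating a candidate F(x); any mismatch rules it out.
Check: d/dx[- \frac{3 e^{- 2 x} \sin{\left(2 x \right)}}{4} - \frac{3 e^{- 2 x} \cos{\left(2 x \right)}}{4}] = 3 e^{- 2 x} \sin{\left(2 x \right)} = f(x).

An antiderivative is F(x) = - \frac{3 e^{- 2 x} \sin{\left(2 x \right)}}{4} - \frac{3 e^{- 2 x} \cos{\left(2 x \right)}}{4}.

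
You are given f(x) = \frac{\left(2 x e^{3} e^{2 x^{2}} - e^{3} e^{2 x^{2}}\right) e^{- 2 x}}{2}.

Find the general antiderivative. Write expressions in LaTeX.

F(x) = \frac{e^{3} e^{- 2 x} e^{2 x^{2}}}{4} + C

The substitution u = 2 x^{2} - 2 x + 3 works: f is exactly (dF/du)*(du/dx) for that inner function.
Check: d/dx[\frac{e^{3} e^{- 2 x} e^{2 x^{2}}}{4}] = \frac{\left(2 x e^{3} e^{2 x^{2}} - e^{3} e^{2 x^{2}}\right) e^{- 2 x}}{2} = f(x).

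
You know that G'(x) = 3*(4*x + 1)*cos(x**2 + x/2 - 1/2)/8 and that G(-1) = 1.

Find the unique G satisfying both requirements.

G'(x) matches the chain-rule pattern g'(h)*h' with inner function h(x) = x**2 + x/2 - 1/2; substituting u = h(x) collapses the integral.
A general antiderivative is 3*sin(x**2 + x/2 - 1/2)/4 + C.
The condition gives C = 1 - (0) = 1.
So G(x) = 3*sin(x**2 + x/2 - 1/2)/4 + 1.
Check: d/dx[3*sin(x**2 + x/2 - 1/2)/4 + 1] = 3*x*cos(x**2 + x/2 - 1/2)/2 + 3*cos(x**2 + x/2 - 1/2)/8, which equals G'(x).

G(x) = 3*sin(x**2 + x/2 - 1/2)/4 + 1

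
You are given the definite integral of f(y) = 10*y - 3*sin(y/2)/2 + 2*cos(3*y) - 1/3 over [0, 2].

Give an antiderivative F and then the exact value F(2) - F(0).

Integrate term by term and add the pieces.
F(y) = 5*y**2 - y/3 + 2*sin(3*y)/3 + 3*cos(y/2) is an antiderivative of f.
Check: d/dy[5*y**2 - y/3 + 2*sin(3*y)/3 + 3*cos(y/2)] = 10*y - 3*sin(y/2)/2 + 2*cos(3*y) - 1/3 = f(y).
F(2) = 2*sin(6)/3 + 3*cos(1) + 58/3; F(0) = 3.
Integral = F(2) - F(0) = 2*sin(6)/3 + 3*cos(1) + 49/3.

Antiderivative: F(y) = 5*y**2 - y/3 + 2*sin(3*y)/3 + 3*cos(y/2); value = 2*sin(6)/3 + 3*cos(1) + 49/3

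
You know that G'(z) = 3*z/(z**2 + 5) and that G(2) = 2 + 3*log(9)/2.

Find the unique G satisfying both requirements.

G(z) = 3*log(z**2 + 5)/2 + 2

The substitution u = z**2 + 5 works: G'(z) is exactly (dG/du)*(du/dz) for that inner function.
A general antiderivative is 3*log(z**2 + 5)/2 + C.
The condition gives C = 2 + 3*log(9)/2 - (3*log(9)/2) = 2.
So G(z) = 3*log(z**2 + 5)/2 + 2.
Check: d/dz[3*log(z**2 + 5)/2 + 2] = 3*z/(z**2 + 5) = G'(z).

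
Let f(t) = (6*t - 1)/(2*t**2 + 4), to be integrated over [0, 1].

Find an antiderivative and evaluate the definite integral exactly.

Antiderivative: F(t) = 3*log(t**2 + 2)/2 - sqrt(2)*atan(sqrt(2)*t/2)/4; value = -3*log(2)/2 - sqrt(2)*atan(sqrt(2)/2)/4 + 3*log(3)/2

Any candidate F(t) must reproduce f(t) exactly when differentiated.
F(t) = 3*log(t**2 + 2)/2 - sqrt(2)*atan(sqrt(2)*t/2)/4 is an antiderivative of f.
Check: d/dt[3*log(t**2 + 2)/2 - sqrt(2)*atan(sqrt(2)*t/2)/4] = (6*t - 1)/(2*t**2 + 4) = f(t).
F(1) = -sqrt(2)*atan(sqrt(2)/2)/4 + 3*log(3)/2; F(0) = 3*log(2)/2.
Integral = F(1) - F(0) = -3*log(2)/2 - sqrt(2)*atan(sqrt(2)/2)/4 + 3*log(3)/2.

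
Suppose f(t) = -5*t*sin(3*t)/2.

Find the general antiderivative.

Any candidate F(t) must reproduce f(t) exactly when differentiated.
Check: d/dt[5*t*cos(3*t)/6 - 5*sin(3*t)/18] = -5*t*sin(3*t)/2 = f(t).

F(t) = 5*t*cos(3*t)/6 - 5*sin(3*t)/18 + C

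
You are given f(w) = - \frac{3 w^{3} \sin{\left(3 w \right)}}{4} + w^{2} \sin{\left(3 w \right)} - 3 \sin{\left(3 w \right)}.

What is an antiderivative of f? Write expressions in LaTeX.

An antiderivative is F(w) = \frac{w^{3} \cos{\left(3 w \right)}}{4} - \frac{w^{2} \sin{\left(3 w \right)}}{4} - \frac{w^{2} \cos{\left(3 w \right)}}{3} + \frac{2 w \sin{\left(3 w \right)}}{9} - \frac{w \cos{\left(3 w \right)}}{6} + \frac{\sin{\left(3 w \right)}}{18} + \frac{29 \cos{\left(3 w \right)}}{27}.

Integrate term by term and add the pieces.
Check: d/dw[\frac{w^{3} \cos{\left(3 w \right)}}{4} - \frac{w^{2} \sin{\left(3 w \right)}}{4} - \frac{w^{2} \cos{\left(3 w \right)}}{3} + \frac{2 w \sin{\left(3 w \right)}}{9} - \frac{w \cos{\left(3 w \right)}}{6} + \frac{\sin{\left(3 w \right)}}{18} + \frac{29 \cos{\left(3 w \right)}}{27}] = - \frac{3 w^{3} \sin{\left(3 w \right)}}{4} + w^{2} \sin{\left(3 w \right)} - 3 \sin{\left(3 w \right)} = f(w).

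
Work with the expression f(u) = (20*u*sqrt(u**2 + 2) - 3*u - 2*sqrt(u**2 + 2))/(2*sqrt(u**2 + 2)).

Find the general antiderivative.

Recover f(u) by differentiating a candidate F(u); any mismatch rules it out.
Check: d/du[(10*u**2 - 2*u - 3*sqrt(u**2 + 2))/2] = (20*u*sqrt(u**2 + 2) - 3*u - 2*sqrt(u**2 + 2))/(2*sqrt(u**2 + 2)) = f(u).

F(u) = (10*u**2 - 2*u - 3*sqrt(u**2 + 2))/2 + C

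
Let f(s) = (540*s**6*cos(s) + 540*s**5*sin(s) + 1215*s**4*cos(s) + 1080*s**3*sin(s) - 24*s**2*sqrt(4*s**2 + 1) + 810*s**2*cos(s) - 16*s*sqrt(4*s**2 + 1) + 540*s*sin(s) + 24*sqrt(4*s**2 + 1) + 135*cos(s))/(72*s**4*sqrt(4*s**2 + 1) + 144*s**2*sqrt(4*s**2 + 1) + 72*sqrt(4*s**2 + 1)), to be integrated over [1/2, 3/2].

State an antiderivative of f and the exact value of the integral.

Antiderivative: F(s) = (135*s**2*sqrt(4*s**2 + 1)*sin(s) + 24*s + 135*sqrt(4*s**2 + 1)*sin(s) + 8)/(72*(s**2 + 1)); value = -15*sqrt(2)*sin(1/2)/8 - 4/117 + 15*sqrt(10)*sin(3/2)/8

A first test for any F(s): its s-derivative must equal f(s) identically.
F(s) = (135*s**2*sqrt(4*s**2 + 1)*sin(s) + 24*s + 135*sqrt(4*s**2 + 1)*sin(s) + 8)/(72*(s**2 + 1)) is an antiderivative of f.
Check: d/ds[(135*s**2*sqrt(4*s**2 + 1)*sin(s) + 24*s + 135*sqrt(4*s**2 + 1)*sin(s) + 8)/(72*(s**2 + 1))] = (540*s**6*cos(s) + 540*s**5*sin(s) + 1215*s**4*cos(s) + 1080*s**3*sin(s) - 24*s**2*sqrt(4*s**2 + 1) + 810*s**2*cos(s) - 16*s*sqrt(4*s**2 + 1) + 540*s*sin(s) + 24*sqrt(4*s**2 + 1) + 135*cos(s))/(72*s**4*sqrt(4*s**2 + 1) + 144*s**2*sqrt(4*s**2 + 1) + 72*sqrt(4*s**2 + 1)) = f(s).
F(3/2) = 22/117 + 15*sqrt(10)*sin(3/2)/8; F(1/2) = 2/9 + 15*sqrt(2)*sin(1/2)/8.
Integral = F(3/2) - F(1/2) = -15*sqrt(2)*sin(1/2)/8 - 4/117 + 15*sqrt(10)*sin(3/2)/8.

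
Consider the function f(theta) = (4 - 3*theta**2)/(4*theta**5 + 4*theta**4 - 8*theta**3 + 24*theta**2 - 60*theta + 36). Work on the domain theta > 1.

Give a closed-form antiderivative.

An antiderivative is F(theta) = (-81*theta*log(theta - 1) - 23*theta*log(theta + 3) + 52*theta*log(theta**2 + 3) + 81*log(theta - 1) + 23*log(theta + 3) - 52*log(theta**2 + 3) - 12)/(768*theta - 768).

The denominator factors as 4*(theta - 1)**2*(theta + 3)*(theta**2 + 3); partial fractions split f into directly integrable pieces: 13*theta/(96*(theta**2 + 3)) - 23/(768*(theta + 3)) - 27/(256*(theta - 1)) + 1/(64*(theta - 1)**2).
Check: d/dtheta[(-81*theta*log(theta - 1) - 23*theta*log(theta + 3) + 52*theta*log(theta**2 + 3) + 81*log(theta - 1) + 23*log(theta + 3) - 52*log(theta**2 + 3) - 12)/(768*theta - 768)] = (4 - 3*theta**2)/(4*theta**5 + 4*theta**4 - 8*theta**3 + 24*theta**2 - 60*theta + 36) = f(theta).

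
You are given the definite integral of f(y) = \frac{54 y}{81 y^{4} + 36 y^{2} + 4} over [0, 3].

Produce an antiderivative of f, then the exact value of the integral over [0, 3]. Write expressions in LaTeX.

f matches the chain-rule pattern g'(h)*h' with inner function h(y) = \frac{3 y^{2}}{2} + \frac{1}{3}; substituting u = h(y) collapses the integral.
F(y) = - \frac{1}{3 y^{2} + \frac{2}{3}} is an antiderivative of f.
Check: d/dy[- \frac{1}{3 y^{2} + \frac{2}{3}}] = \frac{54 y}{81 y^{4} + 36 y^{2} + 4} = f(y).
F(3) = - \frac{3}{83}; F(0) = - \frac{3}{2}.
Integral = F(3) - F(0) = \frac{243}{166}.

Antiderivative: F(y) = - \frac{1}{3 y^{2} + \frac{2}{3}}; value = \frac{243}{166}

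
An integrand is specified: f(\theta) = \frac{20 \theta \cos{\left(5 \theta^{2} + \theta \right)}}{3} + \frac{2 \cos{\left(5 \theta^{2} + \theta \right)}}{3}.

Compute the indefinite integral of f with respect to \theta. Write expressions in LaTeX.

f matches the chain-rule pattern g'(h)*h' with inner function h(\theta) = 5 \theta^{2} + \theta; substituting u = h(\theta) collapses the integral.
Check: d/d\theta[\frac{2 \sin{\left(5 \theta^{2} + \theta \right)}}{3}] = \frac{20 \theta \cos{\left(5 \theta^{2} + \theta \right)}}{3} + \frac{2 \cos{\left(5 \theta^{2} + \theta \right)}}{3} = f(\theta).

F(\theta) = \frac{2 \sin{\left(5 \theta^{2} + \theta \right)}}{3} + C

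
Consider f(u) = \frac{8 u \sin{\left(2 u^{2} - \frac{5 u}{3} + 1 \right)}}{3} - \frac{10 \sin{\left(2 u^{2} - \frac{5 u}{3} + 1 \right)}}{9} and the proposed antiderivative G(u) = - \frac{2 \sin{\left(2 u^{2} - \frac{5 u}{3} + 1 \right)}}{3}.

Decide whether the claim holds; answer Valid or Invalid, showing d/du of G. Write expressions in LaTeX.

d/du[G] = - \frac{8 u \cos{\left(2 u^{2} - \frac{5 u}{3} + 1 \right)}}{3} + \frac{10 \cos{\left(2 u^{2} - \frac{5 u}{3} + 1 \right)}}{9}
d/du[G] - f(u) = - \frac{8 u \sin{\left(2 u^{2} - \frac{5 u}{3} + 1 \right)}}{3} - \frac{8 u \cos{\left(2 u^{2} - \frac{5 u}{3} + 1 \right)}}{3} + \frac{10 \sin{\left(2 u^{2} - \frac{5 u}{3} + 1 \right)}}{9} + \frac{10 \cos{\left(2 u^{2} - \frac{5 u}{3} + 1 \right)}}{9} != 0.

Invalid: d/du[G] - f = - \frac{8 u \sin{\left(2 u^{2} - \frac{5 u}{3} + 1 \right)}}{3} - \frac{8 u \cos{\left(2 u^{2} - \frac{5 u}{3} + 1 \right)}}{3} + \frac{10 \sin{\left(2 u^{2} - \frac{5 u}{3} + 1 \right)}}{9} + \frac{10 \cos{\left(2 u^{2} - \frac{5 u}{3} + 1 \right)}}{9}, which is not 0.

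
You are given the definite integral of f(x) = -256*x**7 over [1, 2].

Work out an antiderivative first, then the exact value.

Antiderivative: F(x) = -32*x**8; value = -8160

Differentiate the proposed F(x) back; it has to land on f(x) exactly.
F(x) = -32*x**8 is an antiderivative of f.
Check: d/dx[-32*x**8] = -256*x**7 = f(x).
F(2) = -8192; F(1) = -32.
Integral = F(2) - F(1) = -8160.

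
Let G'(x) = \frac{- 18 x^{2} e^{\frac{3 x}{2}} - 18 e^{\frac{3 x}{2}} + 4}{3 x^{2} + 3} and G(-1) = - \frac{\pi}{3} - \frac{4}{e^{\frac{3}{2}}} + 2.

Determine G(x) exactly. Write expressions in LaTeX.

A candidate passes only if d/dx[G] lands on the given G'(x) exactly.
A general antiderivative is - 4 e^{\frac{3 x}{2}} + \frac{4 \operatorname{atan}{\left(x \right)}}{3} + C.
The condition gives C = - \frac{\pi}{3} - \frac{4}{e^{\frac{3}{2}}} + 2 - (- \frac{\pi}{3} - \frac{4}{e^{\frac{3}{2}}}) = 2.
So G(x) = - 4 e^{\frac{3 x}{2}} + \frac{4 \operatorname{atan}{\left(x \right)}}{3} + 2.
Check: d/dx[- 4 e^{\frac{3 x}{2}} + \frac{4 \operatorname{atan}{\left(x \right)}}{3} + 2] = \frac{- 18 x^{2} e^{\frac{3 x}{2}} - 18 e^{\frac{3 x}{2}} + 4}{3 x^{2} + 3} = G'(x).

G(x) = - 4 e^{\frac{3 x}{2}} + \frac{4 \operatorname{atan}{\left(x \right)}}{3} + 2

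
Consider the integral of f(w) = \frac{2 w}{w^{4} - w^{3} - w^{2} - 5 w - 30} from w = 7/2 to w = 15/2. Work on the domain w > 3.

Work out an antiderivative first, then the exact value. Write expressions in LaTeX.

The denominator factors as \left(w - 3\right) \left(w + 2\right) \left(w^{2} + 5\right); partial fractions split f into directly integrable pieces: - \frac{11 w + 5}{63 \left(w^{2} + 5\right)} + \frac{4}{45 \left(w + 2\right)} + \frac{3}{35 \left(w - 3\right)}.
F(w) = \frac{3 \log{\left(w - 3 \right)}}{35} + \frac{4 \log{\left(w + 2 \right)}}{45} - \frac{11 \log{\left(w^{2} + 5 \right)}}{126} - \frac{\sqrt{5} \operatorname{atan}{\left(\frac{\sqrt{5} w}{5} \right)}}{63} is an antiderivative of f.
Check: d/dw[\frac{3 \log{\left(w - 3 \right)}}{35} + \frac{4 \log{\left(w + 2 \right)}}{45} - \frac{11 \log{\left(w^{2} + 5 \right)}}{126} - \frac{\sqrt{5} \operatorname{atan}{\left(\frac{\sqrt{5} w}{5} \right)}}{63}] = \frac{2 w}{w^{4} - w^{3} - w^{2} - 5 w - 30} = f(w).
F(15/2) = - \frac{11 \log{\left(\frac{245}{4} \right)}}{126} - \frac{\sqrt{5} \operatorname{atan}{\left(\frac{3 \sqrt{5}}{2} \right)}}{63} + \frac{3 \log{\left(\frac{9}{2} \right)}}{35} + \frac{4 \log{\left(\frac{19}{2} \right)}}{45}; F(7/2) = - \frac{11 \log{\left(\frac{69}{4} \right)}}{126} - \frac{3 \log{\left(2 \right)}}{35} - \frac{\sqrt{5} \operatorname{atan}{\left(\frac{7 \sqrt{5}}{10} \right)}}{63} + \frac{4 \log{\left(\frac{11}{2} \right)}}{45}.
Integral = F(15/2) - F(7/2) = - \frac{11 \log{\left(\frac{245}{4} \right)}}{126} - \frac{4 \log{\left(\frac{11}{2} \right)}}{45} - \frac{\sqrt{5} \operatorname{atan}{\left(\frac{3 \sqrt{5}}{2} \right)}}{63} + \frac{\sqrt{5} \operatorname{atan}{\left(\frac{7 \sqrt{5}}{10} \right)}}{63} + \frac{3 \log{\left(2 \right)}}{35} + \frac{3 \log{\left(\frac{9}{2} \right)}}{35} + \frac{4 \log{\left(\frac{19}{2} \right)}}{45} + \frac{11 \log{\left(\frac{69}{4} \right)}}{126}.

Antiderivative: F(w) = \frac{3 \log{\left(w - 3 \right)}}{35} + \frac{4 \log{\left(w + 2 \right)}}{45} - \frac{11 \log{\left(w^{2} + 5 \right)}}{126} - \frac{\sqrt{5} \operatorname{atan}{\left(\frac{\sqrt{5} w}{5} \right)}}{63}; value = - \frac{11 \log{\left(\frac{245}{4} \right)}}{126} - \frac{4 \log{\left(\frac{11}{2} \right)}}{45} - \frac{\sqrt{5} \operatorname{atan}{\left(\frac{3 \sqrt{5}}{2} \right)}}{63} + \frac{\sqrt{5} \operatorname{atan}{\left(\frac{7 \sqrt{5}}{10} \right)}}{63} + \frac{3 \log{\left(2 \right)}}{35} + \frac{3 \log{\left(\frac{9}{2} \right)}}{35} + \frac{4 \log{\left(\frac{19}{2} \right)}}{45} + \frac{11 \log{\left(\frac{69}{4} \right)}}{126}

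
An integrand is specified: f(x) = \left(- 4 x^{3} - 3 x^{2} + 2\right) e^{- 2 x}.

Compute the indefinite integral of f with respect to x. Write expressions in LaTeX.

Recognize the product-rule pattern: f = u'v + uv' with u = 2 x^{3} + \frac{9 x^{2}}{2} + \frac{9 x}{2} + \frac{5}{4}, v = e^{- 2 x}, so integration by parts undoes it.
Check: d/dx[\frac{\left(8 x^{3} + 18 x^{2} + 18 x + 5\right) e^{- 2 x}}{4}] = \left(- 4 x^{3} - 3 x^{2} + 2\right) e^{- 2 x} = f(x).

F(x) = \frac{\left(8 x^{3} + 18 x^{2} + 18 x + 5\right) e^{- 2 x}}{4} + C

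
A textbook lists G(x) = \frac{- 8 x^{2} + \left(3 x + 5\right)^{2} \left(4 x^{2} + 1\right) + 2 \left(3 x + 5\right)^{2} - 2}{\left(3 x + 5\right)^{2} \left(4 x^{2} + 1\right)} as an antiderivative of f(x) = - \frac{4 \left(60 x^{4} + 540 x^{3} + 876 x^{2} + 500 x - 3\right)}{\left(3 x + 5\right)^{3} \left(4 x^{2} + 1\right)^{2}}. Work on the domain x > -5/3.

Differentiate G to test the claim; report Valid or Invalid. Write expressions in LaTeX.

Valid. The derivative of G reproduces f.

d/dx[G] = \frac{- 240 x^{4} - 2160 x^{3} - 3504 x^{2} - 2000 x + 12}{432 x^{7} + 2160 x^{6} + 3816 x^{5} + 3080 x^{4} + 1827 x^{3} + 1135 x^{2} + 225 x + 125}
This equals f(x) exactly, so the claim holds.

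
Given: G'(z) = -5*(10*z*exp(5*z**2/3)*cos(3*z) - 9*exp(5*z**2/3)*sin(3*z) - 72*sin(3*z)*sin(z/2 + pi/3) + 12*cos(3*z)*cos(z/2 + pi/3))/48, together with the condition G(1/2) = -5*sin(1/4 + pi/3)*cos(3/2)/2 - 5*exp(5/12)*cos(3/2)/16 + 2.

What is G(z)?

Recognize the product-rule pattern: G'(z) = u'v + uv' with u = -5*exp(5*z**2/3)/16 - 5*sin(z/2 + pi/3)/2, v = cos(3*z), so integration by parts undoes it.
A general antiderivative is -5*(exp(5*z**2/3)/4 + 2*sin(z/2 + pi/3))*cos(3*z)/4 + C.
The condition gives C = -5*sin(1/4 + pi/3)*cos(3/2)/2 - 5*exp(5/12)*cos(3/2)/16 + 2 - (-5*sin(1/4 + pi/3)*cos(3/2)/2 - 5*exp(5/12)*cos(3/2)/16) = 2.
So G(z) = -5*exp(5*z**2/3)*cos(3*z)/16 - 5*sin(z/2 + pi/3)*cos(3*z)/2 + 2.
Check: d/dz[-5*exp(5*z**2/3)*cos(3*z)/16 - 5*sin(z/2 + pi/3)*cos(3*z)/2 + 2] = -25*z*exp(5*z**2/3)*cos(3*z)/24 + 15*exp(5*z**2/3)*sin(3*z)/16 + 15*sin(3*z)*sin(z/2 + pi/3)/2 - 5*cos(3*z)*cos(z/2 + pi/3)/4, which equals G'(z).

G(z) = -5*exp(5*z**2/3)*cos(3*z)/16 - 5*sin(z/2 + pi/3)*cos(3*z)/2 + 2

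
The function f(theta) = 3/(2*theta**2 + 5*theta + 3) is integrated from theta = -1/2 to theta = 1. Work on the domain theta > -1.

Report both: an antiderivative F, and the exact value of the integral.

Antiderivative: F(theta) = 3*(log(theta + 1) - log(theta + 3/2)); value = -3*log(5/2) + 6*log(2)

The denominator factors as (theta + 1)*(2*theta + 3); partial fractions split f into directly integrable pieces: -6/(2*theta + 3) + 3/(theta + 1).
F(theta) = 3*(log(theta + 1) - log(theta + 3/2)) is an antiderivative of f.
Check: d/dtheta[3*(log(theta + 1) - log(theta + 3/2))] = 3/(2*theta**2 + 5*theta + 3) = f(theta).
F(1) = -3*log(5/2) + 3*log(2); F(-1/2) = -3*log(2).
Integral = F(1) - F(-1/2) = -3*log(5/2) + 6*log(2).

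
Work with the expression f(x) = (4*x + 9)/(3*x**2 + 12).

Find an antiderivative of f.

An antiderivative is F(x) = 2*log(x**2 + 4)/3 + 3*atan(x/2)/2.

Differentiate the proposed F(x) back; it has to land on f(x) exactly.
Check: d/dx[2*log(x**2 + 4)/3 + 3*atan(x/2)/2] = (4*x + 9)/(3*x**2 + 12) = f(x).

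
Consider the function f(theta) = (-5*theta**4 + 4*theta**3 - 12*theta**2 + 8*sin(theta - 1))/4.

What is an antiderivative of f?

Since d/dtheta undoes antidifferentiation here, F'(theta) = f(theta) is required of F(theta).
Check: d/dtheta[-theta**5/4 + theta**4/4 - theta**3 - 2*cos(theta - 1)] = -5*theta**4/4 + theta**3 - 3*theta**2 + 2*sin(theta - 1), which equals f(theta).

An antiderivative is F(theta) = -theta**5/4 + theta**4/4 - theta**3 - 2*cos(theta - 1).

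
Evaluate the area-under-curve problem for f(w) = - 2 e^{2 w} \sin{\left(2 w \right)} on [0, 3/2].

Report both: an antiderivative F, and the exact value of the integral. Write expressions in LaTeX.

A first test for any F(w): its w-derivative must equal f(w) identically.
F(w) = - \frac{e^{2 w} \sin{\left(2 w \right)}}{2} + \frac{e^{2 w} \cos{\left(2 w \right)}}{2} is an antiderivative of f.
Check: d/dw[- \frac{e^{2 w} \sin{\left(2 w \right)}}{2} + \frac{e^{2 w} \cos{\left(2 w \right)}}{2}] = - 2 e^{2 w} \sin{\left(2 w \right)} = f(w).
F(3/2) = \frac{e^{3} \cos{\left(3 \right)}}{2} - \frac{e^{3} \sin{\left(3 \right)}}{2}; F(0) = \frac{1}{2}.
Integral = F(3/2) - F(0) = \frac{e^{3} \cos{\left(3 \right)}}{2} - \frac{e^{3} \sin{\left(3 \right)}}{2} - \frac{1}{2}.

Antiderivative: F(w) = - \frac{e^{2 w} \sin{\left(2 w \right)}}{2} + \frac{e^{2 w} \cos{\left(2 w \right)}}{2}; value = \frac{e^{3} \cos{\left(3 \right)}}{2} - \frac{e^{3} \sin{\left(3 \right)}}{2} - \frac{1}{2}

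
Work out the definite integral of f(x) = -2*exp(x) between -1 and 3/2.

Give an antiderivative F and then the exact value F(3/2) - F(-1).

A first test for any F(x): its x-derivative must equal f(x) identically.
F(x) = -2*exp(x) is an antiderivative of f.
Check: d/dx[-2*exp(x)] = -2*exp(x) = f(x).
F(3/2) = -2*exp(3/2); F(-1) = -2*exp(-1).
Integral = F(3/2) - F(-1) = -2*exp(3/2) + 2*exp(-1).

Antiderivative: F(x) = -2*exp(x); value = -2*exp(3/2) + 2*exp(-1)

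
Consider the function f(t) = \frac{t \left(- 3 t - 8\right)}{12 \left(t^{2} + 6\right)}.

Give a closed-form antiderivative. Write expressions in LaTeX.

An antiderivative is F(t) = - \frac{3 t + 4 \log{\left(t^{2} + 6 \right)} - 3 \sqrt{6} \operatorname{atan}{\left(\frac{\sqrt{6} t}{6} \right)}}{12}.

Differentiate the proposed F(t) back; it has to land on f(t) exactly.
Check: d/dt[- \frac{3 t + 4 \log{\left(t^{2} + 6 \right)} - 3 \sqrt{6} \operatorname{atan}{\left(\frac{\sqrt{6} t}{6} \right)}}{12}] = \frac{- 3 t^{2} - 8 t}{12 t^{2} + 72}, which equals f(t).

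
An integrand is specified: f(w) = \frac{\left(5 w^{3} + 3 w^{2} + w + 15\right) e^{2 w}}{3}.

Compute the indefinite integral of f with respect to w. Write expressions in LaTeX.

Recognize the product-rule pattern: f = u'v + uv' with u = \frac{5 w^{3}}{6} - \frac{3 w^{2}}{4} + \frac{11 w}{12} + \frac{49}{24}, v = e^{2 w}, so integration by parts undoes it.
Check: d/dw[\frac{\left(20 w^{3} - 18 w^{2} + 22 w + 49\right) e^{2 w}}{24}] = \frac{5 w^{3} e^{2 w}}{3} + w^{2} e^{2 w} + \frac{w e^{2 w}}{3} + 5 e^{2 w}, which equals f(w).

F(w) = \frac{\left(20 w^{3} - 18 w^{2} + 22 w + 49\right) e^{2 w}}{24} + C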